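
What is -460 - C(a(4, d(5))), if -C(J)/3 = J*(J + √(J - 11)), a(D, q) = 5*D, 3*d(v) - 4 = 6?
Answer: 920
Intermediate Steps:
d(v) = 10/3 (d(v) = 4/3 + (⅓)*6 = 4/3 + 2 = 10/3)
C(J) = -3*J*(J + √(-11 + J)) (C(J) = -3*J*(J + √(J - 11)) = -3*J*(J + √(-11 + J)))
-460 - C(a(4, d(5))) = -460 - (-3)*5*4*(5*4 + √(-11 + 5*4)) = -460 - (-3)*20*(20 + √(-11 + 20)) = -460 - (-3)*20*(20 + √9) = -460 - (-3)*20*(20 + 3) = -460 - (-3)*20*23 = -460 - 1*(-1380) = -460 + 1380 = 920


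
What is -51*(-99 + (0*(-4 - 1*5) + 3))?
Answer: 4896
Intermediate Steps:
-51*(-99 + (0*(-4 - 1*5) + 3)) = -51*(-99 + (0*(-4 - 5) + 3)) = -51*(-99 + (0*(-9) + 3)) = -51*(-99 + (0 + 3)) = -51*(-99 + 3) = -51*(-96) = 4896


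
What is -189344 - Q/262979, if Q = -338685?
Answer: -49793157091/262979 ≈ -1.8934e+5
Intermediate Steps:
-189344 - Q/262979 = -189344 - (-338685)/262979 = -189344 - 1*(-338685/262979) = -189344 + 338685/262979 = -49793157091/262979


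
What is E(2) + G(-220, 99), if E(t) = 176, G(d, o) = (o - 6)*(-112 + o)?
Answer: -1033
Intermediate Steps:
G(d, o) = (-112 + o)*(-6 + o) (G(d, o) = (-6 + o)*(-112 + o) = (-112 + o)*(-6 + o))
E(2) + G(-220, 99) = 176 + (672 + 99² - 118*99) = 176 + (672 + 9801 - 11682) = 176 - 1209 = -1033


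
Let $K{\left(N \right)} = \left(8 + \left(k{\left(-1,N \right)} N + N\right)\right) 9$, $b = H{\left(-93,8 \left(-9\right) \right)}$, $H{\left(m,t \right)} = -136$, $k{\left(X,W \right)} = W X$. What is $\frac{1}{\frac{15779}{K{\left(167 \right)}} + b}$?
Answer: $- \frac{8046}{1094765} \approx -0.0073495$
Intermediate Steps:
$b = -136$
$K{\left(N \right)} = 72 - 9 N^{2} + 9 N$ ($K{\left(N \right)} = \left(8 + \left(N \left(-1\right) N + N\right)\right) 9 = \left(8 + \left(- N N + N\right)\right) 9 = \left(8 - \left(N^{2} - N\right)\right) 9 = \left(8 + N - N^{2}\right) 9 = 72 - 9 N^{2} + 9 N$)
$\frac{1}{\frac{15779}{K{\left(167 \right)}} + b} = \frac{1}{\frac{15779}{72 - 9 \cdot 167^{2} + 9 \cdot 167} - 136} = \frac{1}{\frac{15779}{72 - 251001 + 1503} - 136} = \frac{1}{\frac{15779}{-249426} - 136} = \frac{1}{15779 \left(- \frac{1}{249426}\right) - 136} = \frac{1}{- \frac{509}{8046} - 136} = \frac{1}{- \frac{1094765}{8046}} = - \frac{8046}{1094765}$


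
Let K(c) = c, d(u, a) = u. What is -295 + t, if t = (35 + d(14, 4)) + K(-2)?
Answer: -248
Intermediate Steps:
t = 47 (t = (35 + 14) - 2 = 49 - 2 = 47)
-295 + t = -295 + 47 = -248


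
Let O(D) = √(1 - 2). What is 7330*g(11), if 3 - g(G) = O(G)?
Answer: 21990 - 7330*I ≈ 21990.0 - 7330.0*I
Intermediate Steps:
O(D) = I (O(D) = √(-1) = I)
g(G) = 3 - I
7330*g(11) = 7330*(3 - I) = 21990 - 7330*I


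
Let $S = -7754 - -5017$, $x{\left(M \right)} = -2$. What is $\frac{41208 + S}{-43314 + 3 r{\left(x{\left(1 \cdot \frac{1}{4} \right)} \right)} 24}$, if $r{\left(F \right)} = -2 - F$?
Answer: $- \frac{38471}{43314} \approx -0.88819$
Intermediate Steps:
$S = -2737$ ($S = -7754 + 5017 = -2737$)
$\frac{41208 + S}{-43314 + 3 r{\left(x{\left(1 \cdot \frac{1}{4} \right)} \right)} 24} = \frac{41208 - 2737}{-43314 + 3 \left(-2 - -2\right) 24} = \frac{38471}{-43314 + 3 \left(-2 + 2\right) 24} = \frac{38471}{-43314 + 3 \cdot 0 \cdot 24} = \frac{38471}{-43314 + 0 \cdot 24} = \frac{38471}{-43314 + 0} = \frac{38471}{-43314} = 38471 \left(- \frac{1}{43314}\right) = - \frac{38471}{43314}$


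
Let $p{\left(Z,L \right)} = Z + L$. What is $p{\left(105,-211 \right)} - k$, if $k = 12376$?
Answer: $-12482$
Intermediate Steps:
$p{\left(Z,L \right)} = L + Z$
$p{\left(105,-211 \right)} - k = \left(-211 + 105\right) - 12376 = -106 - 12376 = -12482$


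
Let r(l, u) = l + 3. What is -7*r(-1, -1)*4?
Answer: -56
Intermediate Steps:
r(l, u) = 3 + l
-7*r(-1, -1)*4 = -7*(3 - 1)*4 = -7*2*4 = -14*4 = -56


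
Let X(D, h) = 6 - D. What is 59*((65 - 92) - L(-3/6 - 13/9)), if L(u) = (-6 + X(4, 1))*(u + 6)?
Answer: -5723/9 ≈ -635.89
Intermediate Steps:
L(u) = -24 - 4*u (L(u) = (-6 + (6 - 1*4))*(u + 6) = (-6 + (6 - 4))*(6 + u) = (-6 + 2)*(6 + u) = -4*(6 + u) = -24 - 4*u)
59*((65 - 92) - L(-3/6 - 13/9)) = 59*((65 - 92) - (-24 - 4*(-3/6 - 13/9))) = 59*(-27 - (-24 - 4*(-3*1/6 - 13*1/9))) = 59*(-27 - (-24 - 4*(-1/2 - 13/9))) = 59*(-27 - (-24 - 4*(-35/18))) = 59*(-27 - (-24 + 70/9)) = 59*(-27 - 1*(-146/9)) = 59*(-27 + 146/9) = 59*(-97/9) = -5723/9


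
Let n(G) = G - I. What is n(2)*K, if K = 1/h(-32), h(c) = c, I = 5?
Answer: 3/32 ≈ 0.093750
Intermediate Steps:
K = -1/32 (K = 1/(-32) = -1/32 ≈ -0.031250)
n(G) = -5 + G (n(G) = G - 1*5 = G - 5 = -5 + G)
n(2)*K = (-5 + 2)*(-1/32) = -3*(-1/32) = 3/32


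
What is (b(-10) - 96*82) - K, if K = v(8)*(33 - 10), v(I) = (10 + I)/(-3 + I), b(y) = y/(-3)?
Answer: -119272/15 ≈ -7951.5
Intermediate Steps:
b(y) = -y/3 (b(y) = y*(-⅓) = -y/3)
v(I) = (10 + I)/(-3 + I)
K = 414/5 (K = ((10 + 8)/(-3 + 8))*(33 - 10) = (18/5)*23 = 414/5 ≈ 82.800)
(b(-10) - 96*82) - K = (-⅓*(-10) - 96*82) - 1*414/5 = (10/3 - 7872) - 414/5 = -23606/3 - 414/5 = -119272/15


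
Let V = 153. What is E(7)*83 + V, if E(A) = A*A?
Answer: 4220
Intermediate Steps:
E(A) = A²
E(7)*83 + V = 7²*83 + 153 = 49*83 + 153 = 4067 + 153 = 4220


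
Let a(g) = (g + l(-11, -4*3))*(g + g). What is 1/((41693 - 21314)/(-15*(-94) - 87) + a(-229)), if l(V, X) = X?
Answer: 441/48683491 ≈ 9.0585e-6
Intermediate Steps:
a(g) = 2*g*(-12 + g) (a(g) = (g - 4*3)*(g + g) = (g - 12)*(2*g) = (-12 + g)*(2*g) = 2*g*(-12 + g))
1/((41693 - 21314)/(-15*(-94) - 87) + a(-229)) = 1/((41693 - 21314)/(-15*(-94) - 87) + 2*(-229)*(-12 - 229)) = 1/(20379/(1410 - 87) + 2*(-229)*(-241)) = 1/(20379/1323 + 110378) = 1/(20379*(1/1323) + 110378) = 1/(6793/441 + 110378) = 1/(48683491/441) = 441/48683491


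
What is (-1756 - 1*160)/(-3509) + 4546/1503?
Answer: 18831662/5274027 ≈ 3.5706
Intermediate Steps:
(-1756 - 1*160)/(-3509) + 4546/1503 = (-1756 - 160)*(-1/3509) + 4546*(1/1503) = -1916*(-1/3509) + 4546/1503 = 1916/3509 + 4546/1503 = 18831662/5274027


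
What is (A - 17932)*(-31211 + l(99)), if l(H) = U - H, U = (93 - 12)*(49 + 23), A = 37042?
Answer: -486884580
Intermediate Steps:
U = 5832 (U = 81*72 = 5832)
l(H) = 5832 - H
(A - 17932)*(-31211 + l(99)) = (37042 - 17932)*(-31211 + (5832 - 1*99)) = 19110*(-31211 + (5832 - 99)) = 19110*(-31211 + 5733) = 19110*(-25478) = -486884580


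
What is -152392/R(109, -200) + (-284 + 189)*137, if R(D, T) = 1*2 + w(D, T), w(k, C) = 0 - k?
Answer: -1240213/107 ≈ -11591.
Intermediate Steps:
w(k, C) = -k
R(D, T) = 2 - D (R(D, T) = 1*2 - D = 2 - D)
-152392/R(109, -200) + (-284 + 189)*137 = -152392/(2 - 1*109) + (-284 + 189)*137 = -152392/(2 - 109) - 95*137 = -152392/(-107) - 13015 = -152392*(-1/107) - 13015 = 152392/107 - 13015 = -1240213/107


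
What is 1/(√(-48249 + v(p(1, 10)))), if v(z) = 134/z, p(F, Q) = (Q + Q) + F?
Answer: -I*√21274995/1013095 ≈ -0.0045529*I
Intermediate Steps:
p(F, Q) = F + 2*Q (p(F, Q) = 2*Q + F = F + 2*Q)
1/(√(-48249 + v(p(1, 10)))) = 1/(√(-48249 + 134/(1 + 2*10))) = 1/(√(-48249 + 134/(1 + 20))) = 1/(√(-48249 + 134/21)) = 1/(√(-1013095/21)) = 1/(I*√21274995/21) = -I*√21274995/1013095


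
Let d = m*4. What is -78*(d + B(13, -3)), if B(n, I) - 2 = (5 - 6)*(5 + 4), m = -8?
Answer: 3042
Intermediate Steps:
B(n, I) = -7 (B(n, I) = 2 + (5 - 6)*(5 + 4) = 2 - 1*9 = 2 - 9 = -7)
d = -32 (d = -8*4 = -32)
-78*(d + B(13, -3)) = -78*(-32 - 7) = -78*(-39) = 3042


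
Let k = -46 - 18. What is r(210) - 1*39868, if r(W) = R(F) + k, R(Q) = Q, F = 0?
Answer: -39932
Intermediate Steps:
k = -64
r(W) = -64 (r(W) = 0 - 64 = -64)
r(210) - 1*39868 = -64 - 1*39868 = -64 - 39868 = -39932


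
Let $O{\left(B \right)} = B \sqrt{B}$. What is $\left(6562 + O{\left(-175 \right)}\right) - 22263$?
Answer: $-15701 - 875 i \sqrt{7} \approx -15701.0 - 2315.0 i$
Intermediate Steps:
$O{\left(B \right)} = B^{\frac{3}{2}}$
$\left(6562 + O{\left(-175 \right)}\right) - 22263 = \left(6562 + \left(-175\right)^{\frac{3}{2}}\right) - 22263 = \left(6562 - 875 i \sqrt{7}\right) - 22263 = -15701 - 875 i \sqrt{7}$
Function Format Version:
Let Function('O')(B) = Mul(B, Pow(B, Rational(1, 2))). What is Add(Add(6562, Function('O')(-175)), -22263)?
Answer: Add(-15701, Mul(-875, I, Pow(7, Rational(1, 2)))) ≈ Add(-15701., Mul(-2315.0, I))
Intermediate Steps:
Function('O')(B) = Pow(B, Rational(3, 2))
Add(Add(6562, Function('O')(-175)), -22263) = Add(Add(6562, Pow(-175, Rational(3, 2))), -22263) = Add(Add(6562, Mul(-875, I, Pow(7, Rational(1, 2)))), -22263) = Add(-15701, Mul(-875, I, Pow(7, Rational(1, 2))))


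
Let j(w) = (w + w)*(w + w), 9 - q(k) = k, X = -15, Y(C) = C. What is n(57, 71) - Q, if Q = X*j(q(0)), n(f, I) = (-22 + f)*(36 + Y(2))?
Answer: 6190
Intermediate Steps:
q(k) = 9 - k
j(w) = 4*w² (j(w) = (2*w)*(2*w) = 4*w²)
n(f, I) = -836 + 38*f (n(f, I) = (-22 + f)*(36 + 2) = (-22 + f)*38 = -836 + 38*f)
Q = -4860 (Q = -60*(9 - 1*0)² = -60*(9 + 0)² = -60*9² = -60*81 = -15*324 = -4860)
n(57, 71) - Q = (-836 + 38*57) - 1*(-4860) = (-836 + 2166) + 4860 = 1330 + 4860 = 6190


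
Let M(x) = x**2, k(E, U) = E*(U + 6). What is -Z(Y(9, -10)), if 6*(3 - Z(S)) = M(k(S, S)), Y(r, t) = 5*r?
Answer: 1755669/2 ≈ 8.7783e+5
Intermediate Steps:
k(E, U) = E*(6 + U)
Z(S) = 3 - S**2*(6 + S)**2/6
-Z(Y(9, -10)) = -(3 - (5*9)**2*(6 + 5*9)**2/6) = -(3 - 1/6*45**2*(6 + 45)**2) = -(3 - 1/6*2025*51**2) = -(3 - 1/6*2025*2601) = -(3 - 1755675/2) = -1*(-1755669/2) = 1755669/2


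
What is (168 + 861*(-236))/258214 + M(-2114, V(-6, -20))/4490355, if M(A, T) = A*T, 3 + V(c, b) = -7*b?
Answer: -493225608596/579736262985 ≈ -0.85078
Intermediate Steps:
V(c, b) = -3 - 7*b
(168 + 861*(-236))/258214 + M(-2114, V(-6, -20))/4490355 = (168 + 861*(-236))/258214 - 2114*(-3 - 7*(-20))/4490355 = (168 - 203196)*(1/258214) - 2114*(-3 + 140)*(1/4490355) = -203028*1/258214 - 2114*137*(1/4490355) = -101514/129107 - 289618*1/4490355 = -101514/129107 - 289618/4490355 = -493225608596/579736262985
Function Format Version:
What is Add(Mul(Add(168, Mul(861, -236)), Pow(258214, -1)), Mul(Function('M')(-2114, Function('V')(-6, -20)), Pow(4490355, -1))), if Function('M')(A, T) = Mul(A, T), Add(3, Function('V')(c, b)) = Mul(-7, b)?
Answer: Rational(-493225608596, 579736262985) ≈ -0.85078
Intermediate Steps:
Function('V')(c, b) = Add(-3, Mul(-7, b))
Add(Mul(Add(168, Mul(861, -236)), Pow(258214, -1)), Mul(Function('M')(-2114, Function('V')(-6, -20)), Pow(4490355, -1))) = Add(Mul(Add(168, Mul(861, -236)), Pow(258214, -1)), Mul(Mul(-2114, Add(-3, Mul(-7, -20))), Pow(4490355, -1))) = Add(Mul(Add(168, -203196), Rational(1, 258214)), Mul(Mul(-2114, Add(-3, 140)), Rational(1, 4490355))) = Add(Mul(-203028, Rational(1, 258214)), Mul(Mul(-2114, 137), Rational(1, 4490355))) = Add(Rational(-101514, 129107), Mul(-289618, Rational(1, 4490355))) = Add(Rational(-101514, 129107), Rational(-289618, 4490355)) = Rational(-493225608596, 579736262985)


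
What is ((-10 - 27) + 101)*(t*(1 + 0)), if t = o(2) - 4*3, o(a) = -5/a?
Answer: -928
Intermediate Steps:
t = -29/2 (t = -5/2 - 4*3 = -5*½ - 12 = -5/2 - 12 = -29/2 ≈ -14.500)
((-10 - 27) + 101)*(t*(1 + 0)) = ((-10 - 27) + 101)*(-29*(1 + 0)/2) = (-37 + 101)*(-29/2*1) = 64*(-29/2) = -928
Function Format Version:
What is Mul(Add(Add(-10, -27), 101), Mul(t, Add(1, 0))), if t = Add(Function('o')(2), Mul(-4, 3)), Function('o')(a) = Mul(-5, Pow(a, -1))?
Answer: -928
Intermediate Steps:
t = Rational(-29, 2) (t = Add(Mul(-5, Pow(2, -1)), Mul(-4, 3)) = Add(Mul(-5, Rational(1, 2)), -12) = Add(Rational(-5, 2), -12) = Rational(-29, 2) ≈ -14.500)
Mul(Add(Add(-10, -27), 101), Mul(t, Add(1, 0))) = Mul(Add(Add(-10, -27), 101), Mul(Rational(-29, 2), Add(1, 0))) = Mul(Add(-37, 101), Mul(Rational(-29, 2), 1)) = Mul(64, Rational(-29, 2)) = -928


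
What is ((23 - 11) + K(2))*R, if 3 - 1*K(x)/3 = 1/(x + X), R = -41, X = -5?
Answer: -902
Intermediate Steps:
K(x) = 9 - 3/(-5 + x) (K(x) = 9 - 3/(x - 5) = 9 - 3/(-5 + x))
((23 - 11) + K(2))*R = ((23 - 11) + 3*(-16 + 3*2)/(-5 + 2))*(-41) = (12 + 3*(-16 + 6)/(-3))*(-41) = (12 + 3*(-⅓)*(-10))*(-41) = (12 + 10)*(-41) = 22*(-41) = -902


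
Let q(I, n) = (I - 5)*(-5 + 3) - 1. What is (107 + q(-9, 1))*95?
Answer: 12730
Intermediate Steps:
q(I, n) = 9 - 2*I (q(I, n) = (-5 + I)*(-2) - 1 = (10 - 2*I) - 1 = 9 - 2*I)
(107 + q(-9, 1))*95 = (107 + (9 - 2*(-9)))*95 = (107 + (9 + 18))*95 = (107 + 27)*95 = 134*95 = 12730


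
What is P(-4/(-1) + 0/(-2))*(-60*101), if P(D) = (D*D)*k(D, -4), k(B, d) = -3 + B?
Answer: -96960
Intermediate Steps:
P(D) = D²*(-3 + D) (P(D) = (D*D)*(-3 + D) = D²*(-3 + D))
P(-4/(-1) + 0/(-2))*(-60*101) = ((-4/(-1) + 0/(-2))²*(-3 + (-4/(-1) + 0/(-2))))*(-60*101) = ((-4*(-1) + 0*(-½))²*(-3 + (-4*(-1) + 0*(-½))))*(-6060) = ((4 + 0)²*(-3 + (4 + 0)))*(-6060) = (4²*(-3 + 4))*(-6060) = (16*1)*(-6060) = 16*(-6060) = -96960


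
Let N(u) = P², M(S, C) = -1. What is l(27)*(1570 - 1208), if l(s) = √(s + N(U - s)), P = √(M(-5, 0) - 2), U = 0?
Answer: 724*√6 ≈ 1773.4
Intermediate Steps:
P = I*√3 (P = √(-1 - 2) = √(-3) = I*√3 ≈ 1.732*I)
N(u) = -3 (N(u) = (I*√3)² = -3)
l(s) = √(-3 + s) (l(s) = √(s - 3) = √(-3 + s))
l(27)*(1570 - 1208) = √(-3 + 27)*(1570 - 1208) = √24*362 = (2*√6)*362 = 724*√6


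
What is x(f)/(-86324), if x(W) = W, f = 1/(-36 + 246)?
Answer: -1/18128040 ≈ -5.5163e-8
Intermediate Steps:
f = 1/210 ≈ 0.0047619
x(f)/(-86324) = (1/210)/(-86324) = (1/210)*(-1/86324) = -1/18128040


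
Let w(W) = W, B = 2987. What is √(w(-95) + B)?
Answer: 2*√723 ≈ 53.777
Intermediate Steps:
√(w(-95) + B) = √(-95 + 2987) = √2892 = 2*√723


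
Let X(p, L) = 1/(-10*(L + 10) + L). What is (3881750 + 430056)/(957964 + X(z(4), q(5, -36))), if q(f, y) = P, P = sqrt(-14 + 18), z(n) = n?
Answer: 508793108/113039751 ≈ 4.5010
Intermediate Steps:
P = 2 (P = sqrt(4) = 2)
q(f, y) = 2
X(p, L) = 1/(-100 - 9*L) (X(p, L) = 1/(-10*(10 + L) + L) = 1/((-100 - 10*L) + L) = 1/(-100 - 9*L))
(3881750 + 430056)/(957964 + X(z(4), q(5, -36))) = (3881750 + 430056)/(957964 - 1/(100 + 9*2)) = 4311806/(957964 - 1/(100 + 18)) = 4311806/(957964 - 1/118) = 4311806/(113039751/118) = 4311806*(118/113039751) = 508793108/113039751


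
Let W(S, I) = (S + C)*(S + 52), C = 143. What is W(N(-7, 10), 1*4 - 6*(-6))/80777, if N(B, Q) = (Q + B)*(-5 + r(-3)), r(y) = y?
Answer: 3332/80777 ≈ 0.041249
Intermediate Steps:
N(B, Q) = -8*B - 8*Q (N(B, Q) = (Q + B)*(-5 - 3) = (B + Q)*(-8) = -8*B - 8*Q)
W(S, I) = (52 + S)*(143 + S) (W(S, I) = (S + 143)*(S + 52) = (143 + S)*(52 + S) = (52 + S)*(143 + S))
W(N(-7, 10), 1*4 - 6*(-6))/80777 = (7436 + (-8*(-7) - 8*10)² + 195*(-8*(-7) - 8*10))/80777 = (7436 + (56 - 80)² + 195*(56 - 80))*(1/80777) = (7436 + (-24)² + 195*(-24))*(1/80777) = (7436 + 576 - 4680)*(1/80777) = 3332*(1/80777) = 3332/80777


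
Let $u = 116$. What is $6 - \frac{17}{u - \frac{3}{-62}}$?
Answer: $\frac{42116}{7195} \approx 5.8535$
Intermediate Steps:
$6 - \frac{17}{u - \frac{3}{-62}} = 6 - \frac{17}{116 - \frac{3}{-62}} = 6 - \frac{17}{116 - - \frac{3}{62}} = 6 - \frac{17}{116 + \frac{3}{62}} = 6 - \frac{17}{\frac{7195}{62}} = 6 - \frac{1054}{7195} = \frac{42116}{7195}$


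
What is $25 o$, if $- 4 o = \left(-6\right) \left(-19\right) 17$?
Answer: $- \frac{24225}{2} \approx -12113.0$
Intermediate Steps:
$o = - \frac{969}{2}$ ($o = - \frac{\left(-6\right) \left(-19\right) 17}{4} = - \frac{114 \cdot 17}{4} = \left(- \frac{1}{4}\right) 1938 = - \frac{969}{2} \approx -484.5$)
$25 o = 25 \left(- \frac{969}{2}\right) = - \frac{24225}{2}$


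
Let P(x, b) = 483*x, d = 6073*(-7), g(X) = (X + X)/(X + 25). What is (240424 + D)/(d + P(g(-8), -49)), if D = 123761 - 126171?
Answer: -578034/104345 ≈ -5.5396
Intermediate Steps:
g(X) = 2*X/(25 + X) (g(X) = (2*X)/(25 + X) = 2*X/(25 + X))
d = -42511
D = -2410
(240424 + D)/(d + P(g(-8), -49)) = (240424 - 2410)/(-42511 + 483*(2*(-8)/(25 - 8))) = 238014/(-42511 + 483*(2*(-8)/17)) = 238014/(-42511 + 483*(2*(-8)*(1/17))) = 238014/(-42511 + 483*(-16/17)) = 238014/(-42511 - 7728/17) = 238014/(-730415/17) = 238014*(-17/730415) = -578034/104345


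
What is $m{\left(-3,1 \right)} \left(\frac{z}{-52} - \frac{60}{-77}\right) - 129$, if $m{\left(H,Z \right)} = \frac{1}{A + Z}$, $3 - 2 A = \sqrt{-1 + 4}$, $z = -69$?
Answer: $- \frac{5639511}{44044} + \frac{8433 \sqrt{3}}{44044} \approx -127.71$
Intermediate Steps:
$A = \frac{3}{2} - \frac{\sqrt{3}}{2}$ ($A = \frac{3}{2} - \frac{\sqrt{-1 + 4}}{2} = \frac{3}{2} - \frac{\sqrt{3}}{2} \approx 0.63398$)
$m{\left(H,Z \right)} = \frac{1}{\frac{3}{2} + Z - \frac{\sqrt{3}}{2}}$ ($m{\left(H,Z \right)} = \frac{1}{\left(\frac{3}{2} - \frac{\sqrt{3}}{2}\right) + Z} = \frac{1}{\frac{3}{2} + Z - \frac{\sqrt{3}}{2}}$)
$m{\left(-3,1 \right)} \left(\frac{z}{-52} - \frac{60}{-77}\right) - 129 = \frac{2}{3 - \sqrt{3} + 2 \cdot 1} \left(- \frac{69}{-52} - \frac{60}{-77}\right) - 129 = \frac{2}{3 - \sqrt{3} + 2} \left(\left(-69\right) \left(- \frac{1}{52}\right) - - \frac{60}{77}\right) - 129 = \frac{2}{5 - \sqrt{3}} \left(\frac{69}{52} + \frac{60}{77}\right) - 129 = \frac{2}{5 - \sqrt{3}} \cdot \frac{8433}{4004} - 129 = \frac{8433}{2002 \left(5 - \sqrt{3}\right)} - 129 = -129 + \frac{8433}{2002 \left(5 - \sqrt{3}\right)}$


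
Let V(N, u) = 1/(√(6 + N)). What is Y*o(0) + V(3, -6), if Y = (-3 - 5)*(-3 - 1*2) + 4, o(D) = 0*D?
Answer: ⅓ ≈ 0.33333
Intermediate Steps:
o(D) = 0
V(N, u) = (6 + N)^(-½)
Y = 44 (Y = -8*(-3 - 2) + 4 = -8*(-5) + 4 = 40 + 4 = 44)
Y*o(0) + V(3, -6) = 44*0 + (6 + 3)^(-½) = 0 + 9^(-½) = 0 + ⅓ = ⅓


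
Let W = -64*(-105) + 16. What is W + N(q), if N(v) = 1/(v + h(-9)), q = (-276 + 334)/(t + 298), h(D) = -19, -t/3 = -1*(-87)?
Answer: 4344683/645 ≈ 6735.9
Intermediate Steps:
t = -261 (t = -(-3)*(-87) = -3*87 = -261)
q = 58/37 (q = (-276 + 334)/(-261 + 298) = 58/37 ≈ 1.5676)
N(v) = 1/(-19 + v) (N(v) = 1/(v - 19) = 1/(-19 + v))
W = 6736 (W = 6720 + 16 = 6736)
W + N(q) = 6736 + 1/(-19 + 58/37) = 6736 + 1/(-645/37) = 6736 - 37/645 = 4344683/645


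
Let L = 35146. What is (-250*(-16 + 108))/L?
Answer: -11500/17573 ≈ -0.65441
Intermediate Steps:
(-250*(-16 + 108))/L = -250*(-16 + 108)/35146 = -250*92*(1/35146) = -23000*1/35146 = -11500/17573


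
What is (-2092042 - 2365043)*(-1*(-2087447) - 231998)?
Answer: -8269893906165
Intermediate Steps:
(-2092042 - 2365043)*(-1*(-2087447) - 231998) = -4457085*(2087447 - 231998) = -4457085*1855449 = -8269893906165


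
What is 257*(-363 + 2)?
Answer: -92777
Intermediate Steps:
257*(-363 + 2) = 257*(-361) = -92777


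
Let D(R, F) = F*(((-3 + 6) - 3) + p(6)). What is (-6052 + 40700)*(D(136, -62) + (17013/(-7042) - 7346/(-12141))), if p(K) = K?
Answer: -7798161745540/602091 ≈ -1.2952e+7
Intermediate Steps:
D(R, F) = 6*F (D(R, F) = F*(((-3 + 6) - 3) + 6) = F*((3 - 3) + 6) = F*(0 + 6) = F*6 = 6*F)
(-6052 + 40700)*(D(136, -62) + (17013/(-7042) - 7346/(-12141))) = (-6052 + 40700)*(6*(-62) + (17013/(-7042) - 7346/(-12141))) = 34648*(-372 + (17013*(-1/7042) - 7346*(-1/12141))) = 34648*(-372 + (-17013/7042 + 7346/12141)) = 34648*(-372 - 154824301/85496922) = 34648*(-31959679285/85496922) = -7798161745540/602091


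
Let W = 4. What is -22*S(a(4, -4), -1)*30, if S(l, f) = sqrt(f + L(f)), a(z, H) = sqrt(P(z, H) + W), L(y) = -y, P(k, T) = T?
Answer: 0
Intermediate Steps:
a(z, H) = sqrt(4 + H) (a(z, H) = sqrt(H + 4) = sqrt(4 + H))
S(l, f) = 0 (S(l, f) = sqrt(f - f) = sqrt(0) = 0)
-22*S(a(4, -4), -1)*30 = -22*0*30 = 0*30 = 0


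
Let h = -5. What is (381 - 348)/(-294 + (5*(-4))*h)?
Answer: -33/194 ≈ -0.17010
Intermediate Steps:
(381 - 348)/(-294 + (5*(-4))*h) = (381 - 348)/(-294 + (5*(-4))*(-5)) = 33/(-294 - 20*(-5)) = 33/(-294 + 100) = 33/(-194) = 33*(-1/194) = -33/194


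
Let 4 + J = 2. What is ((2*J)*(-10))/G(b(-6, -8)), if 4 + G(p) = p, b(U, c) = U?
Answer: -4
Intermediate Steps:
J = -2 (J = -4 + 2 = -2)
G(p) = -4 + p
((2*J)*(-10))/G(b(-6, -8)) = ((2*(-2))*(-10))/(-4 - 6) = -4*(-10)/(-10) = 40*(-⅒) = -4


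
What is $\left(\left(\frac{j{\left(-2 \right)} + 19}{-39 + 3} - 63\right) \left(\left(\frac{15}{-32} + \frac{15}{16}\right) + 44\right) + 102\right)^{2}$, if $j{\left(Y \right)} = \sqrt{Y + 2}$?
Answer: $\frac{9840122788609}{1327104} \approx 7.4147 \cdot 10^{6}$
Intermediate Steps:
$j{\left(Y \right)} = \sqrt{2 + Y}$
$\left(\left(\frac{j{\left(-2 \right)} + 19}{-39 + 3} - 63\right) \left(\left(\frac{15}{-32} + \frac{15}{16}\right) + 44\right) + 102\right)^{2} = \left(\left(\frac{\sqrt{2 - 2} + 19}{-39 + 3} - 63\right) \left(\left(\frac{15}{-32} + \frac{15}{16}\right) + 44\right) + 102\right)^{2} = \left(\left(\frac{\sqrt{0} + 19}{-36} - 63\right) \left(\left(15 \left(- \frac{1}{32}\right) + 15 \cdot \frac{1}{16}\right) + 44\right) + 102\right)^{2} = \left(\left(\left(0 + 19\right) \left(- \frac{1}{36}\right) - 63\right) \left(\left(- \frac{15}{32} + \frac{15}{16}\right) + 44\right) + 102\right)^{2} = \left(\left(19 \left(- \frac{1}{36}\right) - 63\right) \left(\frac{15}{32} + 44\right) + 102\right)^{2} = \left(\left(- \frac{19}{36} - 63\right) \frac{1423}{32} + 102\right)^{2} = \left(\left(- \frac{2287}{36}\right) \frac{1423}{32} + 102\right)^{2} = \left(- \frac{3254401}{1152} + 102\right)^{2} = \left(- \frac{3136897}{1152}\right)^{2} = \frac{9840122788609}{1327104}$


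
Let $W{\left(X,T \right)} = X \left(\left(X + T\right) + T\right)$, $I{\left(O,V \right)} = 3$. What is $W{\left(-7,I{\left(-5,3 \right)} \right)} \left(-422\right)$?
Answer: $-2954$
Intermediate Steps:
$W{\left(X,T \right)} = X \left(X + 2 T\right)$ ($W{\left(X,T \right)} = X \left(\left(T + X\right) + T\right) = X \left(X + 2 T\right)$)
$W{\left(-7,I{\left(-5,3 \right)} \right)} \left(-422\right) = - 7 \left(-7 + 2 \cdot 3\right) \left(-422\right) = - 7 \left(-7 + 6\right) \left(-422\right) = \left(-7\right) \left(-1\right) \left(-422\right) = 7 \left(-422\right) = -2954$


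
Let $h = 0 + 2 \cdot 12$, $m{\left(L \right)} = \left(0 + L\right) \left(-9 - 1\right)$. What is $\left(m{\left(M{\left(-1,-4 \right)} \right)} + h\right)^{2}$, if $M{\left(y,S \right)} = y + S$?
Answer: $5476$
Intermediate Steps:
$M{\left(y,S \right)} = S + y$
$m{\left(L \right)} = - 10 L$ ($m{\left(L \right)} = L \left(-10\right) = - 10 L$)
$h = 24$ ($h = 0 + 24 = 24$)
$\left(m{\left(M{\left(-1,-4 \right)} \right)} + h\right)^{2} = \left(- 10 \left(-4 - 1\right) + 24\right)^{2} = \left(\left(-10\right) \left(-5\right) + 24\right)^{2} = \left(50 + 24\right)^{2} = 74^{2} = 5476$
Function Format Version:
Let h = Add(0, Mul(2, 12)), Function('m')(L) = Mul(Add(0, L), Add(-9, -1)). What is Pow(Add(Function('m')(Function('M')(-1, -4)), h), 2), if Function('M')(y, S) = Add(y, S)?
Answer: 5476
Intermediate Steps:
Function('M')(y, S) = Add(S, y)
Function('m')(L) = Mul(-10, L) (Function('m')(L) = Mul(L, -10) = Mul(-10, L))
h = 24 (h = Add(0, 24) = 24)
Pow(Add(Function('m')(Function('M')(-1, -4)), h), 2) = Pow(Add(Mul(-10, Add(-4, -1)), 24), 2) = Pow(Add(Mul(-10, -5), 24), 2) = Pow(Add(50, 24), 2) = Pow(74, 2) = 5476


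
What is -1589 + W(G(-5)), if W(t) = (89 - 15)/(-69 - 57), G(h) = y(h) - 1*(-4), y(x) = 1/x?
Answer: -100144/63 ≈ -1589.6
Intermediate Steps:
G(h) = 4 + 1/h (G(h) = 1/h - 1*(-4) = 1/h + 4 = 4 + 1/h)
W(t) = -37/63 (W(t) = 74/(-126) = 74*(-1/126) = -37/63)
-1589 + W(G(-5)) = -1589 - 37/63 = -100144/63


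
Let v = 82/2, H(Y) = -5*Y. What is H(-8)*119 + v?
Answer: 4801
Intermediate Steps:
v = 41 (v = 82*(1/2) = 41)
H(-8)*119 + v = -5*(-8)*119 + 41 = 40*119 + 41 = 4760 + 41 = 4801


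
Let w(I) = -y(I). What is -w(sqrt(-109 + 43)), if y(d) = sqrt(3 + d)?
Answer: sqrt(3 + I*sqrt(66)) ≈ 2.4146 + 1.6823*I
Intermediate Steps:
w(I) = -sqrt(3 + I)
-w(sqrt(-109 + 43)) = -(-1)*sqrt(3 + sqrt(-109 + 43)) = -(-1)*sqrt(3 + sqrt(-66)) = -(-1)*sqrt(3 + I*sqrt(66)) = sqrt(3 + I*sqrt(66))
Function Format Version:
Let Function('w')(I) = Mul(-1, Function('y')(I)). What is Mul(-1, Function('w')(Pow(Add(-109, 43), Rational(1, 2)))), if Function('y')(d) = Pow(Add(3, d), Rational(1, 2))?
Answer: Pow(Add(3, Mul(I, Pow(66, Rational(1, 2)))), Rational(1, 2)) ≈ Add(2.4146, Mul(1.6823, I))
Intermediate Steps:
Function('w')(I) = Mul(-1, Pow(Add(3, I), Rational(1, 2)))
Mul(-1, Function('w')(Pow(Add(-109, 43), Rational(1, 2)))) = Mul(-1, Mul(-1, Pow(Add(3, Pow(Add(-109, 43), Rational(1, 2))), Rational(1, 2)))) = Mul(-1, Mul(-1, Pow(Add(3, Pow(-66, Rational(1, 2))), Rational(1, 2)))) = Mul(-1, Mul(-1, Pow(Add(3, Mul(I, Pow(66, Rational(1, 2)))), Rational(1, 2)))) = Pow(Add(3, Mul(I, Pow(66, Rational(1, 2)))), Rational(1, 2))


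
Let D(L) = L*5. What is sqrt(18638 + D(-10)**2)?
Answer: sqrt(21138) ≈ 145.39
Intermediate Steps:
D(L) = 5*L
sqrt(18638 + D(-10)**2) = sqrt(18638 + (5*(-10))**2) = sqrt(18638 + (-50)**2) = sqrt(18638 + 2500) = sqrt(21138)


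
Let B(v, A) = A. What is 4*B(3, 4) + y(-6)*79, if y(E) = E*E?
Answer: 2860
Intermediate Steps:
y(E) = E**2
4*B(3, 4) + y(-6)*79 = 4*4 + (-6)**2*79 = 16 + 36*79 = 16 + 2844 = 2860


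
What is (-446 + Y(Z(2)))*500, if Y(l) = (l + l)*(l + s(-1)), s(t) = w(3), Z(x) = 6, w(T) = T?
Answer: -169000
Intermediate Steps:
s(t) = 3
Y(l) = 2*l*(3 + l) (Y(l) = (l + l)*(l + 3) = (2*l)*(3 + l) = 2*l*(3 + l))
(-446 + Y(Z(2)))*500 = (-446 + 2*6*(3 + 6))*500 = (-446 + 2*6*9)*500 = (-446 + 108)*500 = -338*500 = -169000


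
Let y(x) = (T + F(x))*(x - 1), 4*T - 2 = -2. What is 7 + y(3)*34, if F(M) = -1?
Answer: -61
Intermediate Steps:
T = 0 (T = 1/2 + (1/4)*(-2) = 1/2 - 1/2 = 0)
y(x) = 1 - x (y(x) = (0 - 1)*(x - 1) = -(-1 + x) = 1 - x)
7 + y(3)*34 = 7 + (1 - 1*3)*34 = 7 + (1 - 3)*34 = 7 - 2*34 = 7 - 68 = -61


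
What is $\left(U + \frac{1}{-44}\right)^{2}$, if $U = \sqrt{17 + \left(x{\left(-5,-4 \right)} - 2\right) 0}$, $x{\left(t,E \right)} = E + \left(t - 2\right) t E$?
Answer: $\frac{32913}{1936} - \frac{\sqrt{17}}{22} \approx 16.813$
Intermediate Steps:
$x{\left(t,E \right)} = E + E t \left(-2 + t\right)$ ($x{\left(t,E \right)} = E + \left(t - 2\right) E t = E + \left(-2 + t\right) E t = E + E t \left(-2 + t\right)$)
$U = \sqrt{17}$ ($U = \sqrt{17 + \left(- 4 \left(1 + \left(-5\right)^{2} - -10\right) - 2\right) 0} = \sqrt{17 + \left(- 4 \left(1 + 25 + 10\right) - 2\right) 0} = \sqrt{17 + \left(\left(-4\right) 36 - 2\right) 0} = \sqrt{17 + \left(-144 - 2\right) 0} = \sqrt{17 - 0} = \sqrt{17 + 0} = \sqrt{17} \approx 4.1231$)
$\left(U + \frac{1}{-44}\right)^{2} = \left(\sqrt{17} + \frac{1}{-44}\right)^{2} = \left(\sqrt{17} - \frac{1}{44}\right)^{2} = \left(- \frac{1}{44} + \sqrt{17}\right)^{2}$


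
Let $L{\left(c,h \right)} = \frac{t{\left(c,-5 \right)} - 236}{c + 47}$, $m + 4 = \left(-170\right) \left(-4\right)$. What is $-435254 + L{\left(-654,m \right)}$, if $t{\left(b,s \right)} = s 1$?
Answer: $- \frac{264198937}{607} \approx -4.3525 \cdot 10^{5}$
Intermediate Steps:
$t{\left(b,s \right)} = s$
$m = 676$ ($m = -4 - -680 = -4 + 680 = 676$)
$L{\left(c,h \right)} = - \frac{241}{47 + c}$ ($L{\left(c,h \right)} = \frac{-5 - 236}{c + 47} = - \frac{241}{47 + c}$)
$-435254 + L{\left(-654,m \right)} = -435254 - \frac{241}{47 - 654} = -435254 - \frac{241}{-607} = -435254 - - \frac{241}{607} = -435254 + \frac{241}{607} = - \frac{264198937}{607}$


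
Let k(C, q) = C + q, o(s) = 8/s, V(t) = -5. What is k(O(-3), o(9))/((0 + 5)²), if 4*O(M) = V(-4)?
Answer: -13/900 ≈ -0.014444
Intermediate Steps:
O(M) = -5/4 (O(M) = (¼)*(-5) = -5/4)
k(O(-3), o(9))/((0 + 5)²) = (-5/4 + 8/9)/((0 + 5)²) = (-5/4 + 8*(⅑))/(5²) = (-5/4 + 8/9)/25 = -13/36*1/25 = -13/900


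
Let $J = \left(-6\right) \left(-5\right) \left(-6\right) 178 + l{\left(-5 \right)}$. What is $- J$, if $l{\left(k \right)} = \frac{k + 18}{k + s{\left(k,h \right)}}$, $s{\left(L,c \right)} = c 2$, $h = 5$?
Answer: $\frac{160187}{5} \approx 32037.0$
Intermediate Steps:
$s{\left(L,c \right)} = 2 c$
$l{\left(k \right)} = \frac{18 + k}{10 + k}$ ($l{\left(k \right)} = \frac{k + 18}{k + 2 \cdot 5} = \frac{18 + k}{k + 10} = \frac{18 + k}{10 + k}$)
$J = - \frac{160187}{5}$ ($J = \left(-6\right) \left(-5\right) \left(-6\right) 178 + \frac{18 - 5}{10 - 5} = 30 \left(-6\right) 178 + \frac{1}{5} \cdot 13 = \left(-180\right) 178 + \frac{1}{5} \cdot 13 = -32040 + \frac{13}{5} = - \frac{160187}{5} \approx -32037.0$)
$- J = \left(-1\right) \left(- \frac{160187}{5}\right) = \frac{160187}{5}$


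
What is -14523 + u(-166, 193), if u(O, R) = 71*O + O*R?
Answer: -58347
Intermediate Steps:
-14523 + u(-166, 193) = -14523 - 166*(71 + 193) = -14523 - 166*264 = -14523 - 43824 = -58347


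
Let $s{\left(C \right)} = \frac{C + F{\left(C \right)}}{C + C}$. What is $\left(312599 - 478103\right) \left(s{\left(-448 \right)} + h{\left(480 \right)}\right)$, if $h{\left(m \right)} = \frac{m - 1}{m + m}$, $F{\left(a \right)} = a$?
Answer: $- \frac{1240418}{5} \approx -2.4808 \cdot 10^{5}$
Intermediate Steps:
$h{\left(m \right)} = \frac{-1 + m}{2 m}$
$s{\left(C \right)} = 1$ ($s{\left(C \right)} = \frac{C + C}{C + C} = \frac{2 C}{2 C} = 2 C \frac{1}{2 C} = 1$)
$\left(312599 - 478103\right) \left(s{\left(-448 \right)} + h{\left(480 \right)}\right) = \left(312599 - 478103\right) \left(1 + \frac{-1 + 480}{2 \cdot 480}\right) = - 165504 \left(1 + \frac{1}{2} \cdot \frac{1}{480} \cdot 479\right) = - 165504 \left(1 + \frac{479}{960}\right) = \left(-165504\right) \frac{1439}{960} = - \frac{1240418}{5}$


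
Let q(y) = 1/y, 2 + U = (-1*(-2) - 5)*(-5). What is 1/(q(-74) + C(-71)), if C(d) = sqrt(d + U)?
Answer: -74/317609 - 5476*I*sqrt(58)/317609 ≈ -0.00023299 - 0.13131*I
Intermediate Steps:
U = 13 (U = -2 + (-1*(-2) - 5)*(-5) = -2 + (2 - 5)*(-5) = -2 - 3*(-5) = -2 + 15 = 13)
C(d) = sqrt(13 + d) (C(d) = sqrt(d + 13) = sqrt(13 + d))
1/(q(-74) + C(-71)) = 1/(1/(-74) + sqrt(13 - 71)) = 1/(-1/74 + sqrt(-58)) = 1/(-1/74 + I*sqrt(58))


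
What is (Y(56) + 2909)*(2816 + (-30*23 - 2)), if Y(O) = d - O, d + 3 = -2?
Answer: 6049152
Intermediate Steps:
d = -5 (d = -3 - 2 = -5)
Y(O) = -5 - O
(Y(56) + 2909)*(2816 + (-30*23 - 2)) = ((-5 - 1*56) + 2909)*(2816 + (-30*23 - 2)) = ((-5 - 56) + 2909)*(2816 + (-690 - 2)) = (-61 + 2909)*(2816 - 692) = 2848*2124 = 6049152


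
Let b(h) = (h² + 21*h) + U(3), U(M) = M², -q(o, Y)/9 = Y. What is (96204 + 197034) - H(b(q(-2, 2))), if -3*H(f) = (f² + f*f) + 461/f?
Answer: 39768919/135 ≈ 2.9458e+5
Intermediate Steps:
q(o, Y) = -9*Y
b(h) = 9 + h² + 21*h (b(h) = (h² + 21*h) + 3² = (h² + 21*h) + 9 = 9 + h² + 21*h)
H(f) = -461/(3*f) - 2*f²/3 (H(f) = -((f² + f*f) + 461/f)/3 = -((f² + f²) + 461/f)/3 = -(2*f² + 461/f)/3 = -461/(3*f) - 2*f²/3)
(96204 + 197034) - H(b(q(-2, 2))) = (96204 + 197034) - (-461 - 2*(9 + (-9*2)² + 21*(-9*2))³)/(3*(9 + (-9*2)² + 21*(-9*2))) = 293238 - (-461 - 2*(9 + (-18)² + 21*(-18))³)/(3*(9 + (-18)² + 21*(-18))) = 293238 - (-461 - 2*(9 + 324 - 378)³)/(3*(9 + 324 - 378)) = 293238 - (-461 - 2*(-45)³)/(3*(-45)) = 293238 - (-1)*(-461 - 2*(-91125))/(3*45) = 293238 - (-1)*(-461 + 182250)/(3*45) = 293238 - (-1)*181789/(3*45) = 293238 - 1*(-181789/135) = 293238 + 181789/135 = 39768919/135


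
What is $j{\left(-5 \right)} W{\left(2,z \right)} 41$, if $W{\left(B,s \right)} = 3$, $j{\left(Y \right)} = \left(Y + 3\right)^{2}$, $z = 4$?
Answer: $492$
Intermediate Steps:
$j{\left(Y \right)} = \left(3 + Y\right)^{2}$
$j{\left(-5 \right)} W{\left(2,z \right)} 41 = \left(3 - 5\right)^{2} \cdot 3 \cdot 41 = \left(-2\right)^{2} \cdot 3 \cdot 41 = 4 \cdot 3 \cdot 41 = 12 \cdot 41 = 492$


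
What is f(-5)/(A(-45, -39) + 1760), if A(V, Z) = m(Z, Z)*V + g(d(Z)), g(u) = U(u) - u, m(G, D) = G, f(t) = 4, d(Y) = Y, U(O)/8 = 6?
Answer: 2/1801 ≈ 0.0011105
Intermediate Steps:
U(O) = 48 (U(O) = 8*6 = 48)
g(u) = 48 - u
A(V, Z) = 48 - Z + V*Z (A(V, Z) = Z*V + (48 - Z) = V*Z + (48 - Z) = 48 - Z + V*Z)
f(-5)/(A(-45, -39) + 1760) = 4/((48 - 1*(-39) - 45*(-39)) + 1760) = 4/((48 + 39 + 1755) + 1760) = 4/(1842 + 1760) = 4/3602 = 4*(1/3602) = 2/1801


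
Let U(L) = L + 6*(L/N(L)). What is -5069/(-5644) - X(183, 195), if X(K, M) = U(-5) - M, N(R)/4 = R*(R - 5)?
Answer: 2836789/14110 ≈ 201.05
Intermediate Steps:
N(R) = 4*R*(-5 + R) (N(R) = 4*(R*(R - 5)) = 4*(R*(-5 + R)) = 4*R*(-5 + R))
U(L) = L + 3/(2*(-5 + L)) (U(L) = L + 6*(L/((4*L*(-5 + L)))) = L + 6*(L*(1/(4*L*(-5 + L)))) = L + 6*(1/(4*(-5 + L))) = L + 3/(2*(-5 + L)))
X(K, M) = -103/20 - M (X(K, M) = (3/2 - 5*(-5 - 5))/(-5 - 5) - M = (3/2 - 5*(-10))/(-10) - M = -(3/2 + 50)/10 - M = -1/10*103/2 - M = -103/20 - M)
-5069/(-5644) - X(183, 195) = -5069/(-5644) - (-103/20 - 1*195) = -5069*(-1/5644) - (-103/20 - 195) = 5069/5644 - 1*(-4003/20) = 5069/5644 + 4003/20 = 2836789/14110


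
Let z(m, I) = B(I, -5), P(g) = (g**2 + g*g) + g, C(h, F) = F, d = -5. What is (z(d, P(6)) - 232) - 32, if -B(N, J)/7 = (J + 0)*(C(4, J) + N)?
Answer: 2291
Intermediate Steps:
P(g) = g + 2*g**2 (P(g) = (g**2 + g**2) + g = 2*g**2 + g = g + 2*g**2)
B(N, J) = -7*J*(J + N) (B(N, J) = -7*(J + 0)*(J + N) = -7*J*(J + N))
z(m, I) = -175 + 35*I (z(m, I) = -7*(-5)*(-5 + I) = -175 + 35*I)
(z(d, P(6)) - 232) - 32 = ((-175 + 35*(6*(1 + 2*6))) - 232) - 32 = ((-175 + 35*(6*(1 + 12))) - 232) - 32 = ((-175 + 35*(6*13)) - 232) - 32 = ((-175 + 35*78) - 232) - 32 = ((-175 + 2730) - 232) - 32 = (2555 - 232) - 32 = 2323 - 32 = 2291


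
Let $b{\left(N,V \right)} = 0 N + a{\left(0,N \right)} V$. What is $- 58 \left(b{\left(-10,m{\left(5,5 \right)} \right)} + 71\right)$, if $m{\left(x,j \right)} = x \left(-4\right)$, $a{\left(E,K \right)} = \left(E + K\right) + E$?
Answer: $-15718$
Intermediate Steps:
$a{\left(E,K \right)} = K + 2 E$
$m{\left(x,j \right)} = - 4 x$
$b{\left(N,V \right)} = N V$ ($b{\left(N,V \right)} = 0 N + \left(N + 2 \cdot 0\right) V = 0 + \left(N + 0\right) V = 0 + N V = N V$)
$- 58 \left(b{\left(-10,m{\left(5,5 \right)} \right)} + 71\right) = - 58 \left(- 10 \left(\left(-4\right) 5\right) + 71\right) = - 58 \left(\left(-10\right) \left(-20\right) + 71\right) = - 58 \left(200 + 71\right) = \left(-58\right) 271 = -15718$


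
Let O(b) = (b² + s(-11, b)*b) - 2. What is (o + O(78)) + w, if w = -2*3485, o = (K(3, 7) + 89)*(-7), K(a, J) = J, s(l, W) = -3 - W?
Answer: -7878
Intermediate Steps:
o = -672 (o = (7 + 89)*(-7) = 96*(-7) = -672)
O(b) = -2 + b² + b*(-3 - b) (O(b) = (b² + (-3 - b)*b) - 2 = (b² + b*(-3 - b)) - 2 = -2 + b² + b*(-3 - b))
w = -6970
(o + O(78)) + w = (-672 + (-2 - 3*78)) - 6970 = (-672 + (-2 - 234)) - 6970 = (-672 - 236) - 6970 = -908 - 6970 = -7878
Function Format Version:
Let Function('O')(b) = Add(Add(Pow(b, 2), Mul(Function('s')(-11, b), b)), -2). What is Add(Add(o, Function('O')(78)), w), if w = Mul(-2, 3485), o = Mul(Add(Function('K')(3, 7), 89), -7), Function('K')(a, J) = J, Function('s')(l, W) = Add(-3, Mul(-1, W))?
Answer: -7878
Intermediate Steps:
o = -672 (o = Mul(Add(7, 89), -7) = Mul(96, -7) = -672)
Function('O')(b) = Add(-2, Pow(b, 2), Mul(b, Add(-3, Mul(-1, b)))) (Function('O')(b) = Add(Add(Pow(b, 2), Mul(Add(-3, Mul(-1, b)), b)), -2) = Add(Add(Pow(b, 2), Mul(b, Add(-3, Mul(-1, b)))), -2) = Add(-2, Pow(b, 2), Mul(b, Add(-3, Mul(-1, b)))))
w = -6970
Add(Add(o, Function('O')(78)), w) = Add(Add(-672, Add(-2, Mul(-3, 78))), -6970) = Add(Add(-672, Add(-2, -234)), -6970) = Add(Add(-672, -236), -6970) = Add(-908, -6970) = -7878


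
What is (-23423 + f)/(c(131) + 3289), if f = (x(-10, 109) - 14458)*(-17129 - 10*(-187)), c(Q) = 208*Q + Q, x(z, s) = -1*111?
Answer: 55571237/7667 ≈ 7248.1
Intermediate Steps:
x(z, s) = -111
c(Q) = 209*Q
f = 222308371 (f = (-111 - 14458)*(-17129 - 10*(-187)) = -14569*(-17129 + 1870) = -14569*(-15259) = 222308371)
(-23423 + f)/(c(131) + 3289) = (-23423 + 222308371)/(209*131 + 3289) = 222284948/(27379 + 3289) = 222284948/30668 = 222284948*(1/30668) = 55571237/7667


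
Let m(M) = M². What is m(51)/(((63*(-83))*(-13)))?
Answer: 289/7553 ≈ 0.038263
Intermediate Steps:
m(51)/(((63*(-83))*(-13))) = 51²/(((63*(-83))*(-13))) = 2601/((-5229*(-13))) = 2601/67977 = 2601*(1/67977) = 289/7553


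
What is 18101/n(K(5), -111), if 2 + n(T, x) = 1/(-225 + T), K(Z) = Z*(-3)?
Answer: -4344240/481 ≈ -9031.7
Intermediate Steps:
K(Z) = -3*Z
n(T, x) = -2 + 1/(-225 + T)
18101/n(K(5), -111) = 18101/(((451 - (-6)*5)/(-225 - 3*5))) = 18101/(((451 - 2*(-15))/(-225 - 15))) = 18101/(((451 + 30)/(-240))) = 18101/((-1/240*481)) = 18101/(-481/240) = 18101*(-240/481) = -4344240/481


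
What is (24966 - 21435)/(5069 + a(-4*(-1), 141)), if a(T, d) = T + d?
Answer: 107/158 ≈ 0.67722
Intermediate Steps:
(24966 - 21435)/(5069 + a(-4*(-1), 141)) = (24966 - 21435)/(5069 + (-4*(-1) + 141)) = 3531/(5069 + (4 + 141)) = 3531/(5069 + 145) = 3531/5214 = 3531*(1/5214) = 107/158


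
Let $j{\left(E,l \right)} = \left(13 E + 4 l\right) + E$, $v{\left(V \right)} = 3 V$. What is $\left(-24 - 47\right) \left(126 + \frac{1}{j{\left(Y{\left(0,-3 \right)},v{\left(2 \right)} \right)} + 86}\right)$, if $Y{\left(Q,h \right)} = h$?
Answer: $- \frac{608399}{68} \approx -8947.0$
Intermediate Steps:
$j{\left(E,l \right)} = 4 l + 14 E$ ($j{\left(E,l \right)} = \left(4 l + 13 E\right) + E = 4 l + 14 E$)
$\left(-24 - 47\right) \left(126 + \frac{1}{j{\left(Y{\left(0,-3 \right)},v{\left(2 \right)} \right)} + 86}\right) = \left(-24 - 47\right) \left(126 + \frac{1}{\left(4 \cdot 3 \cdot 2 + 14 \left(-3\right)\right) + 86}\right) = \left(-24 - 47\right) \left(126 + \frac{1}{\left(4 \cdot 6 - 42\right) + 86}\right) = - 71 \left(126 + \frac{1}{\left(24 - 42\right) + 86}\right) = - 71 \left(126 + \frac{1}{-18 + 86}\right) = - 71 \left(126 + \frac{1}{68}\right) = \left(-71\right) \frac{8569}{68} = - \frac{608399}{68}$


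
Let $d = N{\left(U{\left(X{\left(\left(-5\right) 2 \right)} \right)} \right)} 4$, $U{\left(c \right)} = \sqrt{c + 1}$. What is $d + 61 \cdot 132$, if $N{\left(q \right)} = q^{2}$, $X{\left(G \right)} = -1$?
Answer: $8052$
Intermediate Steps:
$U{\left(c \right)} = \sqrt{1 + c}$
$d = 0$ ($d = \left(\sqrt{1 - 1}\right)^{2} \cdot 4 = \left(\sqrt{0}\right)^{2} \cdot 4 = 0^{2} \cdot 4 = 0 \cdot 4 = 0$)
$d + 61 \cdot 132 = 0 + 61 \cdot 132 = 0 + 8052 = 8052$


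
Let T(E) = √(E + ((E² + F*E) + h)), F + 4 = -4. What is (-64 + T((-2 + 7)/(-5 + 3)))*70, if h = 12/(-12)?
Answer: -4480 + 35*√91 ≈ -4146.1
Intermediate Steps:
h = -1 (h = 12*(-1/12) = -1)
F = -8 (F = -4 - 4 = -8)
T(E) = √(-1 + E² - 7*E) (T(E) = √(E + ((E² - 8*E) - 1)) = √(E + (-1 + E² - 8*E)) = √(-1 + E² - 7*E))
(-64 + T((-2 + 7)/(-5 + 3)))*70 = (-64 + √(-1 + ((-2 + 7)/(-5 + 3))² - 7*(-2 + 7)/(-5 + 3)))*70 = (-64 + √(-1 + (5/(-2))² - 35/(-2)))*70 = (-64 + √(-1 + (5*(-½))² - 35*(-1)/2))*70 = (-64 + √(-1 + (-5/2)² - 7*(-5/2)))*70 = (-64 + √(-1 + 25/4 + 35/2))*70 = (-64 + √(91/4))*70 = (-64 + √91/2)*70 = -4480 + 35*√91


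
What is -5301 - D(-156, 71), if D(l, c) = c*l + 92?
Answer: 5683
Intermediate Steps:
D(l, c) = 92 + c*l
-5301 - D(-156, 71) = -5301 - (92 + 71*(-156)) = -5301 - (92 - 11076) = -5301 - 1*(-10984) = -5301 + 10984 = 5683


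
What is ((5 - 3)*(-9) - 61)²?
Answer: 6241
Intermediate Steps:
((5 - 3)*(-9) - 61)² = (2*(-9) - 61)² = (-18 - 61)² = (-79)² = 6241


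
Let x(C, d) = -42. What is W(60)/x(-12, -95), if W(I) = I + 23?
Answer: -83/42 ≈ -1.9762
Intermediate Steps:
W(I) = 23 + I
W(60)/x(-12, -95) = (23 + 60)/(-42) = 83*(-1/42) = -83/42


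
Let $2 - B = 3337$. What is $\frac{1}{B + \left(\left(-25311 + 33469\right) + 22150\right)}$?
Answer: $\frac{1}{26973} \approx 3.7074 \cdot 10^{-5}$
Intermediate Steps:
$B = -3335$ ($B = 2 - 3337 = -3335$)
$\frac{1}{B + \left(\left(-25311 + 33469\right) + 22150\right)} = \frac{1}{-3335 + \left(\left(-25311 + 33469\right) + 22150\right)} = \frac{1}{-3335 + \left(8158 + 22150\right)} = \frac{1}{-3335 + 30308} = \frac{1}{26973}$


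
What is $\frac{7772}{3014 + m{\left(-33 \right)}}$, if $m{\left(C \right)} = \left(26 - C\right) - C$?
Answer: $\frac{3886}{1553} \approx 2.5023$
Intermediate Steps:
$m{\left(C \right)} = 26 - 2 C$
$\frac{7772}{3014 + m{\left(-33 \right)}} = \frac{7772}{3014 + \left(26 - -66\right)} = \frac{7772}{3014 + \left(26 + 66\right)} = \frac{7772}{3014 + 92} = \frac{7772}{3106} = 7772 \cdot \frac{1}{3106} = \frac{3886}{1553}$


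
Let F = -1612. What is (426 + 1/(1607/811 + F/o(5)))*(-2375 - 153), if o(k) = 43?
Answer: -1333397475424/1238231 ≈ -1.0769e+6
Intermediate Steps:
(426 + 1/(1607/811 + F/o(5)))*(-2375 - 153) = (426 + 1/(1607/811 - 1612/43))*(-2375 - 153) = (426 + 1/(1607*(1/811) - 1612*1/43))*(-2528) = (426 + 1/(1607/811 - 1612/43))*(-2528) = (426 + 1/(-1238231/34873))*(-2528) = (426 - 34873/1238231)*(-2528) = (527451533/1238231)*(-2528) = -1333397475424/1238231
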